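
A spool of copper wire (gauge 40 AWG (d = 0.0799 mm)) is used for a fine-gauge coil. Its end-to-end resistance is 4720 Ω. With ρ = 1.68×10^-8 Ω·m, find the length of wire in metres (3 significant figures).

A = π(0.0799/2 mm)² = π(3.9950e-05 m)² = 5.014e-09 m²
L = RA/ρ = (4720)(5.014e-09)/(1.68×10^-8) = 1410 m

1410 m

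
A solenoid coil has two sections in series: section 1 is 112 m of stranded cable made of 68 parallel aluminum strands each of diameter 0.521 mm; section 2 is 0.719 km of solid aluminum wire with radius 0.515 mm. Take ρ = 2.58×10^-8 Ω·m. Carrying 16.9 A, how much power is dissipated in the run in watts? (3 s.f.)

6420 W

Section 1: A_strand = π(2.6050e-04)² = 2.132e-07 m²; R₁ = ρL/(N·A_s) = (2.58×10^-8)(112)/(68×2.132e-07) = 0.1993 Ω
Section 2: A = πr² = π(5.1500e-04 m)² = 8.332e-07 m²
R₂ = (2.58×10^-8)(719)/(8.332e-07) = 22.26 Ω
R = R₁ + R₂ = 22.46 Ω
P = I²R = (16.9)² × 22.46 = 6420 W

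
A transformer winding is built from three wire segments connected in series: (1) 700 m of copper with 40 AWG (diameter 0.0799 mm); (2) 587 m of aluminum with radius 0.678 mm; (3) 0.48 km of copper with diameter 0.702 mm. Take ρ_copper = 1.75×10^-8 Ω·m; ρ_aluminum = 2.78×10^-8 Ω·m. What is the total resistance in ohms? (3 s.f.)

2480 Ω

Seg 1: A = π(0.0799/2 mm)² = π(3.9950e-05 m)² = 5.014e-09 m²
R_1 = (1.75×10^-8)(700)/(5.014e-09) = 2443 Ω
Seg 2: A = πr² = π(6.7800e-04 m)² = 1.444e-06 m²
R_2 = (2.78×10^-8)(587)/(1.444e-06) = 11.3 Ω
Seg 3: A = π(d/2)² = π(3.5100e-04 m)² = 3.870e-07 m²
R_3 = (1.75×10^-8)(480)/(3.870e-07) = 21.7 Ω
R_total = R_1 + R_2 + R_3 = 2480 Ω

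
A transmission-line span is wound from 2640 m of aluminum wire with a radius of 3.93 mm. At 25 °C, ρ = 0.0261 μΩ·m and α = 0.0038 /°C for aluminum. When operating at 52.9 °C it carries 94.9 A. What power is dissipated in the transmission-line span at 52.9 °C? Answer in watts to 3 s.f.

14100 W

ρ = 0.0261 μΩ·m = 2.61×10^-8 Ω·m
A = πr² = π(3.9300e-03 m)² = 4.852e-05 m²
R₍25₎ = ρL/A = (2.61×10^-8)(2640)/(4.852e-05) = 1.42 Ω
R₍52.9₎ = R₍25₎(1 + αΔT) = 1.42 × (1 + 0.0038×27.9) = 1.571 Ω
P = I²R = (94.9)² × 1.571 = 14100 W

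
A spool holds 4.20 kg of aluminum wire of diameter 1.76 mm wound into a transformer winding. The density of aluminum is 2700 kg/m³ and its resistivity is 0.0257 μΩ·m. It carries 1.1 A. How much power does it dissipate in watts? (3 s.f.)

ρ = 0.0257 μΩ·m = 2.57×10^-8 Ω·m
A = π(d/2)² = π(8.8000e-04 m)² = 2.4328e-06 m²
L = m/(density·A) = 4.2/(2700×2.4328e-06) = 639.4 m
R = ρL/A = (2.57×10^-8)(639.4)/(2.4328e-06) = 6.754 Ω
P = I²R = (1.1)² × 6.754 = 8.17 W

8.17 W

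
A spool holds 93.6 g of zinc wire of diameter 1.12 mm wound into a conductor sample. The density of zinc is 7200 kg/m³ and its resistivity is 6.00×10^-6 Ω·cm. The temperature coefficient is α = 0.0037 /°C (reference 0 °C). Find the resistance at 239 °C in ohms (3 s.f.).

1.51 Ω

ρ = 6.00×10^-6 Ω·cm = 6.00×10^-8 Ω·m
A = π(d/2)² = π(5.6000e-04 m)² = 9.8520e-07 m²
L = m/(density·A) = 0.0936/(7200×9.8520e-07) = 13.2 m
R = ρL/A = (6.00×10^-8)(13.2)/(9.8520e-07) = 0.8036 Ω
R(239 °C) = 0.8036 × (1 + 0.0037×239) = 1.51 Ω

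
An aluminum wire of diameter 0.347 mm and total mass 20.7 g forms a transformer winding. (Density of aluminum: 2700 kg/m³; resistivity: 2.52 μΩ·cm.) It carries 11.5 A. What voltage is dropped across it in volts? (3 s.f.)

248 V

ρ = 2.52 μΩ·cm = 2.52×10^-8 Ω·m
A = π(d/2)² = π(1.7350e-04 m)² = 9.4569e-08 m²
L = m/(density·A) = 0.0207/(2700×9.4569e-08) = 81.07 m
R = ρL/A = (2.52×10^-8)(81.07)/(9.4569e-08) = 21.6 Ω
V = IR = 11.5 × 21.6 = 248 V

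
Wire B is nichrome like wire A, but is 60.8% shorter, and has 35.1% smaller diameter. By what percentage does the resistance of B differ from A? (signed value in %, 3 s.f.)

R ∝ L/d², so R_B/R_A = (1 − 60.8/100) × (1 − 35.1/100)⁻²
= 0.392 × 2.374 = 0.9307
(R_B − R_A)/R_A = 0.9307 − 1 = -6.93%

-6.93%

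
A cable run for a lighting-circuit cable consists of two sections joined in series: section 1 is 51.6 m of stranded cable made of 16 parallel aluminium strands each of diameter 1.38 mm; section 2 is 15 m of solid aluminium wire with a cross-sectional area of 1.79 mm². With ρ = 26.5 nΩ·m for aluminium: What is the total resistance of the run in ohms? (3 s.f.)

ρ = 26.5 nΩ·m = 2.65×10^-8 Ω·m
Section 1: A_strand = π(6.9000e-04)² = 1.496e-06 m²; R₁ = ρL/(N·A_s) = (2.65×10^-8)(51.6)/(16×1.496e-06) = 0.05714 Ω
Section 2: A = 1.79 mm² = 1.790e-06 m²
R₂ = (2.65×10^-8)(15)/(1.790e-06) = 0.2221 Ω
R = R₁ + R₂ = 0.279 Ω

0.279 Ω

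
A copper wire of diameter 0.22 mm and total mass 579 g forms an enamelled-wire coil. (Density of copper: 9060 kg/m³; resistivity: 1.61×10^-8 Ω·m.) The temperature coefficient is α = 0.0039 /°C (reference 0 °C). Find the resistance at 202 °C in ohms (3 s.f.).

1270 Ω

A = π(d/2)² = π(1.1000e-04 m)² = 3.8013e-08 m²
L = m/(density·A) = 0.579/(9060×3.8013e-08) = 1681 m
R = ρL/A = (1.61×10^-8)(1681)/(3.8013e-08) = 712 Ω
R(202 °C) = 712 × (1 + 0.0039×202) = 1270 Ω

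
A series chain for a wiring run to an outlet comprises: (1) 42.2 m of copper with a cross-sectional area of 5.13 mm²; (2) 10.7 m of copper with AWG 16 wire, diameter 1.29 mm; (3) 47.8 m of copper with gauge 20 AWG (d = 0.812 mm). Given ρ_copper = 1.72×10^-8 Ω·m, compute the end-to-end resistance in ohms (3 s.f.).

1.87 Ω

Seg 1: A = 5.13 mm² = 5.130e-06 m²
R_1 = (1.72×10^-8)(42.2)/(5.130e-06) = 0.1415 Ω
Seg 2: A = π(1.29/2 mm)² = π(6.4500e-04 m)² = 1.307e-06 m²
R_2 = (1.72×10^-8)(10.7)/(1.307e-06) = 0.1408 Ω
Seg 3: A = π(0.812/2 mm)² = π(4.0600e-04 m)² = 5.178e-07 m²
R_3 = (1.72×10^-8)(47.8)/(5.178e-07) = 1.588 Ω
R_total = R_1 + R_2 + R_3 = 1.87 Ω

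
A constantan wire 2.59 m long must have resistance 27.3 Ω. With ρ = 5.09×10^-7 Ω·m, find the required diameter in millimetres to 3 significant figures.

A = ρL/R = (5.09×10^-7)(2.59)/(27.3) = 4.829e-08 m²
d = 2√(A/π) = 2.480e-04 m = 0.248 mm

0.248 mm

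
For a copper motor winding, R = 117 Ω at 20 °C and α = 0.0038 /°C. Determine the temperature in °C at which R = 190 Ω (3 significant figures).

184 °C

R = R₀(1 + α(T − T₀)) ⇒ T = T₀ + (R/R₀ − 1)/α
T = 20 + (190/117 − 1)/0.0038 = 20 + (0.6239)/0.0038 = 184 °C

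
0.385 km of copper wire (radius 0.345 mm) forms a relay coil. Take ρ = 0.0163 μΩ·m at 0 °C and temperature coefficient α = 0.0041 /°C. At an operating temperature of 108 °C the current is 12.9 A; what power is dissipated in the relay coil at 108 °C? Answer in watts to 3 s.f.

ρ = 0.0163 μΩ·m = 1.63×10^-8 Ω·m
A = πr² = π(3.4500e-04 m)² = 3.739e-07 m²
R₍0₎ = ρL/A = (1.63×10^-8)(385)/(3.739e-07) = 16.78 Ω
R₍108₎ = R₍0₎(1 + αΔT) = 16.78 × (1 + 0.0041×108) = 24.21 Ω
P = I²R = (12.9)² × 24.21 = 4030 W

4030 W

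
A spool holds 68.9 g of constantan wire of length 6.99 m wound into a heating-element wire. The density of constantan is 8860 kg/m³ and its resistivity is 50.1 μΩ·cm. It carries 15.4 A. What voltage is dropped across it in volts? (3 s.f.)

ρ = 50.1 μΩ·cm = 5.01×10^-7 Ω·m
A = m/(density·L) = 0.0689/(8860×6.99) = 1.1125e-06 m²
R = ρL/A = (5.01×10^-7)(6.99)/(1.1125e-06) = 3.148 Ω
V = IR = 15.4 × 3.148 = 48.5 V

48.5 V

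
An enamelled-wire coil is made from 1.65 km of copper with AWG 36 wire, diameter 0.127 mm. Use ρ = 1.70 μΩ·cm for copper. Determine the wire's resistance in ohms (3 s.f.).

2210 Ω

ρ = 1.70 μΩ·cm = 1.70×10^-8 Ω·m
A = π(0.127/2 mm)² = π(6.3500e-05 m)² = 1.267e-08 m²
R = ρL/A = (1.70×10^-8)(1650 m)/(1.267e-08 m²) = 2210 Ω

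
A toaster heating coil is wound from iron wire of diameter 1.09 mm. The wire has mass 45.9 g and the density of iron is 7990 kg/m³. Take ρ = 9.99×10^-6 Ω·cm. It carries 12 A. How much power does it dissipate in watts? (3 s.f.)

94.9 W

ρ = 9.99×10^-6 Ω·cm = 9.99×10^-8 Ω·m
A = π(d/2)² = π(5.4500e-04 m)² = 9.3313e-07 m²
L = m/(density·A) = 0.0459/(7990×9.3313e-07) = 6.156 m
R = ρL/A = (9.99×10^-8)(6.156)/(9.3313e-07) = 0.6591 Ω
P = I²R = (12)² × 0.6591 = 94.9 W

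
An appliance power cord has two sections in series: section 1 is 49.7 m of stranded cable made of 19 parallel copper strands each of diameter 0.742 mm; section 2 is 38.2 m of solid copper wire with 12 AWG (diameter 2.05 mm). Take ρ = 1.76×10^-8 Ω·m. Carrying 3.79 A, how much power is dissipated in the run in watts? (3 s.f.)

Section 1: A_strand = π(3.7100e-04)² = 4.324e-07 m²; R₁ = ρL/(N·A_s) = (1.76×10^-8)(49.7)/(19×4.324e-07) = 0.1065 Ω
Section 2: A = π(2.05/2 mm)² = π(1.0250e-03 m)² = 3.301e-06 m²
R₂ = (1.76×10^-8)(38.2)/(3.301e-06) = 0.2037 Ω
R = R₁ + R₂ = 0.3102 Ω
P = I²R = (3.79)² × 0.3102 = 4.46 W

4.46 W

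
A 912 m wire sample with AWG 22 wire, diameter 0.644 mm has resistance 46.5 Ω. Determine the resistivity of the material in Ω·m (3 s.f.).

1.66×10^-8 Ω·m

A = π(0.644/2 mm)² = π(3.2200e-04 m)² = 3.257e-07 m²
ρ = RA/L = (46.5)(3.257e-07)/(912) = 1.66×10^-8 Ω·m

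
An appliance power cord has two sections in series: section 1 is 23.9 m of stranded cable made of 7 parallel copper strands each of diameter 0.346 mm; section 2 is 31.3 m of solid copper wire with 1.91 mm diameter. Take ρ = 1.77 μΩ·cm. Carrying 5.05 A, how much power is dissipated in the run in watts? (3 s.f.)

ρ = 1.77 μΩ·cm = 1.77×10^-8 Ω·m
Section 1: A_strand = π(1.7300e-04)² = 9.402e-08 m²; R₁ = ρL/(N·A_s) = (1.77×10^-8)(23.9)/(7×9.402e-08) = 0.6427 Ω
Section 2: A = π(d/2)² = π(9.5500e-04 m)² = 2.865e-06 m²
R₂ = (1.77×10^-8)(31.3)/(2.865e-06) = 0.1934 Ω
R = R₁ + R₂ = 0.8361 Ω
P = I²R = (5.05)² × 0.8361 = 21.3 W

21.3 W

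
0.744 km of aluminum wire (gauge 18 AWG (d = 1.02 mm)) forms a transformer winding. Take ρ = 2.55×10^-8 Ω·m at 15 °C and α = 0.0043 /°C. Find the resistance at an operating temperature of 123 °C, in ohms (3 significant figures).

A = π(1.02/2 mm)² = π(5.1000e-04 m)² = 8.171e-07 m²
R₍15°C₎ = ρL/A = (2.55×10^-8)(744)/(8.171e-07) = 23.22 Ω
R = R₀(1 + αΔT) = 23.22(1 + 0.0043×108) = 34.0 Ω

34.0 Ω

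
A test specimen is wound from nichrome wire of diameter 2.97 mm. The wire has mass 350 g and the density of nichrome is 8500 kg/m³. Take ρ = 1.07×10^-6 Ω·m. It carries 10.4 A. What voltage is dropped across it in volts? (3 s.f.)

A = π(d/2)² = π(1.4850e-03 m)² = 6.9279e-06 m²
L = m/(density·A) = 0.35/(8500×6.9279e-06) = 5.944 m
R = ρL/A = (1.07×10^-6)(5.944)/(6.9279e-06) = 0.918 Ω
V = IR = 10.4 × 0.918 = 9.55 V

9.55 V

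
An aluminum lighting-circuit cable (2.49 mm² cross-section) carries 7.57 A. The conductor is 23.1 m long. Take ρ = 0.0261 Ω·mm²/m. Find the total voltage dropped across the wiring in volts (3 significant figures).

ρ = 0.0261 Ω·mm²/m = 2.61×10^-8 Ω·m
A = 2.49 mm² = 2.490e-06 m²
R = ρL/A = (2.61×10^-8)(23.1)/(2.490e-06) = 0.2421 Ω
V = IR = 7.57 × 0.2421 = 1.83 V

1.83 V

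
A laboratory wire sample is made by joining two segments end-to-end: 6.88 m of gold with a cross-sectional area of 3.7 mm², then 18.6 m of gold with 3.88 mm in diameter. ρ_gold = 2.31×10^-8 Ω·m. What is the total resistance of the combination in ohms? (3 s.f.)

0.0793 Ω

Segment 1: A = 3.7 mm² = 3.700e-06 m²
R₁ = ρL/A = (2.31×10^-8)(6.88)/(3.700e-06) = 0.04295 Ω
Segment 2: A = π(d/2)² = π(1.9400e-03 m)² = 1.182e-05 m²
R₂ = (2.31×10^-8)(18.6)/(1.182e-05) = 0.03634 Ω
R = R₁ + R₂ = 0.0793 Ω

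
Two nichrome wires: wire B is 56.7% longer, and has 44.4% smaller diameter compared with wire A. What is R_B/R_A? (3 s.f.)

R ∝ L/d², so R_B/R_A = (1 + 56.7/100) × (1 − 44.4/100)⁻²
= 1.567 × 3.235 = 5.07

5.07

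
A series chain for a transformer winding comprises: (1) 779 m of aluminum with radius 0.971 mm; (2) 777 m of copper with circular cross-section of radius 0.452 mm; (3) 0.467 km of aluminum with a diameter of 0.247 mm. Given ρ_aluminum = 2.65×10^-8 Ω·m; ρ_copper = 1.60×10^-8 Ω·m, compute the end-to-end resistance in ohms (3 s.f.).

Seg 1: A = πr² = π(9.7100e-04 m)² = 2.962e-06 m²
R_1 = (2.65×10^-8)(779)/(2.962e-06) = 6.969 Ω
Seg 2: A = πr² = π(4.5200e-04 m)² = 6.418e-07 m²
R_2 = (1.60×10^-8)(777)/(6.418e-07) = 19.37 Ω
Seg 3: A = π(d/2)² = π(1.2350e-04 m)² = 4.792e-08 m²
R_3 = (2.65×10^-8)(467)/(4.792e-08) = 258.3 Ω
R_total = R_1 + R_2 + R_3 = 285 Ω

285 Ω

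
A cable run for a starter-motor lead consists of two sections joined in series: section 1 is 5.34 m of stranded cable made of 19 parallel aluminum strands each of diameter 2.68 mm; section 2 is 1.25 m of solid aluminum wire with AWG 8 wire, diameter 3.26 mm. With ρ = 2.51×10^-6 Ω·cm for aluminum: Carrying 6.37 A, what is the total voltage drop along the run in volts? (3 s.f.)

ρ = 2.51×10^-6 Ω·cm = 2.51×10^-8 Ω·m
Section 1: A_strand = π(1.3400e-03)² = 5.641e-06 m²; R₁ = ρL/(N·A_s) = (2.51×10^-8)(5.34)/(19×5.641e-06) = 0.001251 Ω
Section 2: A = π(3.26/2 mm)² = π(1.6300e-03 m)² = 8.347e-06 m²
R₂ = (2.51×10^-8)(1.25)/(8.347e-06) = 0.003759 Ω
R = R₁ + R₂ = 0.005009 Ω
V = IR = 6.37 × 0.005009 = 0.0319 V

0.0319 V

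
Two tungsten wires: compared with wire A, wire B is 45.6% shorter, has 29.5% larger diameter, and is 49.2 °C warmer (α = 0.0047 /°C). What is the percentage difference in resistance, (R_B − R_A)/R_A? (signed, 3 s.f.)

R ∝ ρL/d² with ρ ∝ (1+αΔT), so R_B/R_A = (1 − 45.6/100) × (1 + 29.5/100)⁻² × (1 + 0.0047×49.2)
= 0.544 × 0.5963 × 1.231 = 0.3994
(R_B − R_A)/R_A = 0.3994 − 1 = -60.1%

-60.1%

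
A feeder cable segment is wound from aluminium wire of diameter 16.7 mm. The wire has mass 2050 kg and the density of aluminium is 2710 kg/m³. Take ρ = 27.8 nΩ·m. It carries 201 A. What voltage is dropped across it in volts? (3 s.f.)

88.1 V

ρ = 27.8 nΩ·m = 2.78×10^-8 Ω·m
A = π(d/2)² = π(8.3500e-03 m)² = 2.1904e-04 m²
L = m/(density·A) = 2050/(2710×2.1904e-04) = 3454 m
R = ρL/A = (2.78×10^-8)(3454)/(2.1904e-04) = 0.4383 Ω
V = IR = 201 × 0.4383 = 88.1 V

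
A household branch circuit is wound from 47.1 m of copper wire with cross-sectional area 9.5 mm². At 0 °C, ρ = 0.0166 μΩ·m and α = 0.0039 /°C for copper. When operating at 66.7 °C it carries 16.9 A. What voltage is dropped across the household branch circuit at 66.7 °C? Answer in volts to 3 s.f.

ρ = 0.0166 μΩ·m = 1.66×10^-8 Ω·m
A = 9.5 mm² = 9.500e-06 m²
R₍0₎ = ρL/A = (1.66×10^-8)(47.1)/(9.500e-06) = 0.0823 Ω
R₍66.7₎ = R₍0₎(1 + αΔT) = 0.0823 × (1 + 0.0039×66.7) = 0.1037 Ω
V = IR = 16.9 × 0.1037 = 1.75 V

1.75 V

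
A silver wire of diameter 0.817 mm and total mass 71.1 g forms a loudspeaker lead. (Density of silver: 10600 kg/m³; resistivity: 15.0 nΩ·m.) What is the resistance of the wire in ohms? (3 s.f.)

0.366 Ω

ρ = 15.0 nΩ·m = 1.50×10^-8 Ω·m
A = π(d/2)² = π(4.0850e-04 m)² = 5.2424e-07 m²
L = m/(density·A) = 0.0711/(10600×5.2424e-07) = 12.79 m
R = ρL/A = (1.50×10^-8)(12.79)/(5.2424e-07) = 0.366 Ω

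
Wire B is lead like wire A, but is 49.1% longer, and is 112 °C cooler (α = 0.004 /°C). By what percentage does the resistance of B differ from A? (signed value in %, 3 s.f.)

R ∝ ρL/d² with ρ ∝ (1+αΔT), so R_B/R_A = (1 + 49.1/100) × (1 − 0.004×112)
= 1.491 × 0.552 = 0.823
(R_B − R_A)/R_A = 0.823 − 1 = -17.7%

-17.7%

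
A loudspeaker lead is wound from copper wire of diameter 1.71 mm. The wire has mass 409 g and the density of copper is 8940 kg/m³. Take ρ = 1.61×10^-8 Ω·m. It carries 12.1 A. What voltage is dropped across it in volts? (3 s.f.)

1.69 V

A = π(d/2)² = π(8.5500e-04 m)² = 2.2966e-06 m²
L = m/(density·A) = 0.409/(8940×2.2966e-06) = 19.92 m
R = ρL/A = (1.61×10^-8)(19.92)/(2.2966e-06) = 0.1397 Ω
V = IR = 12.1 × 0.1397 = 1.69 V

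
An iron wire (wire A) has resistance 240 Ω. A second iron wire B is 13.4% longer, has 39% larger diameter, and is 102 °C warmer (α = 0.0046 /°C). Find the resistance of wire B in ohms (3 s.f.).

207 Ω

R ∝ ρL/d² with ρ ∝ (1+αΔT), so R_B/R_A = (1 + 13.4/100) × (1 + 39/100)⁻² × (1 + 0.0046×102)
= 1.134 × 0.5176 × 1.469 = 0.8623
R_B = 0.8623 × 240 = 207 Ω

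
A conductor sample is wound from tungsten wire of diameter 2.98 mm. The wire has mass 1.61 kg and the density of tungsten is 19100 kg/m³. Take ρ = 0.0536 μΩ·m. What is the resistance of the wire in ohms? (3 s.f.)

0.0929 Ω

ρ = 0.0536 μΩ·m = 5.36×10^-8 Ω·m
A = π(d/2)² = π(1.4900e-03 m)² = 6.9746e-06 m²
L = m/(density·A) = 1.61/(19100×6.9746e-06) = 12.09 m
R = ρL/A = (5.36×10^-8)(12.09)/(6.9746e-06) = 0.0929 Ω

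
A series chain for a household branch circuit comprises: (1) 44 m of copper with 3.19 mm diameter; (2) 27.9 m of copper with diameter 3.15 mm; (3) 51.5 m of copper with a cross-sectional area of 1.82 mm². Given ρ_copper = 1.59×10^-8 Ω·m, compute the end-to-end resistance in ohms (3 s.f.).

0.594 Ω

Seg 1: A = π(d/2)² = π(1.5950e-03 m)² = 7.992e-06 m²
R_1 = (1.59×10^-8)(44)/(7.992e-06) = 0.08753 Ω
Seg 2: A = π(d/2)² = π(1.5750e-03 m)² = 7.793e-06 m²
R_2 = (1.59×10^-8)(27.9)/(7.793e-06) = 0.05692 Ω
Seg 3: A = 1.82 mm² = 1.820e-06 m²
R_3 = (1.59×10^-8)(51.5)/(1.820e-06) = 0.4499 Ω
R_total = R_1 + R_2 + R_3 = 0.594 Ω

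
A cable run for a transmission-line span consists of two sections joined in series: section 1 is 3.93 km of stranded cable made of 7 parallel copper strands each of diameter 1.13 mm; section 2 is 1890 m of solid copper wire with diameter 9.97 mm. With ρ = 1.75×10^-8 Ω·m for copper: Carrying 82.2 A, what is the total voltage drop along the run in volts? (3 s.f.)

840 V

Section 1: A_strand = π(5.6500e-04)² = 1.003e-06 m²; R₁ = ρL/(N·A_s) = (1.75×10^-8)(3930)/(7×1.003e-06) = 9.797 Ω
Section 2: A = π(d/2)² = π(4.9850e-03 m)² = 7.807e-05 m²
R₂ = (1.75×10^-8)(1890)/(7.807e-05) = 0.4237 Ω
R = R₁ + R₂ = 10.22 Ω
V = IR = 82.2 × 10.22 = 840 V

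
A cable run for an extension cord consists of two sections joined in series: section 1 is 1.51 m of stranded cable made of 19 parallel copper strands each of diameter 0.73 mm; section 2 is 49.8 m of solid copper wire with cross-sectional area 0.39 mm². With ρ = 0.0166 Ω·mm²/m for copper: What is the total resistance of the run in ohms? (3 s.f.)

2.12 Ω

ρ = 0.0166 Ω·mm²/m = 1.66×10^-8 Ω·m
Section 1: A_strand = π(3.6500e-04)² = 4.185e-07 m²; R₁ = ρL/(N·A_s) = (1.66×10^-8)(1.51)/(19×4.185e-07) = 0.003152 Ω
Section 2: A = 0.39 mm² = 3.900e-07 m²
R₂ = (1.66×10^-8)(49.8)/(3.900e-07) = 2.12 Ω
R = R₁ + R₂ = 2.12 Ω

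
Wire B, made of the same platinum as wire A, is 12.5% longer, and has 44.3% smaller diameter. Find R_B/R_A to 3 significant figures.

R ∝ L/d², so R_B/R_A = (1 + 12.5/100) × (1 − 44.3/100)⁻²
= 1.125 × 3.223 = 3.63

3.63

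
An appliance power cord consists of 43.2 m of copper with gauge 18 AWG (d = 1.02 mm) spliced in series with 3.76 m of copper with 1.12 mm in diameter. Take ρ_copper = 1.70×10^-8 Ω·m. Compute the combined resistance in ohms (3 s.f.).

0.964 Ω

Segment 1: A = π(1.02/2 mm)² = π(5.1000e-04 m)² = 8.171e-07 m²
R₁ = ρL/A = (1.70×10^-8)(43.2)/(8.171e-07) = 0.8988 Ω
Segment 2: A = π(d/2)² = π(5.6000e-04 m)² = 9.852e-07 m²
R₂ = (1.70×10^-8)(3.76)/(9.852e-07) = 0.06488 Ω
R = R₁ + R₂ = 0.964 Ω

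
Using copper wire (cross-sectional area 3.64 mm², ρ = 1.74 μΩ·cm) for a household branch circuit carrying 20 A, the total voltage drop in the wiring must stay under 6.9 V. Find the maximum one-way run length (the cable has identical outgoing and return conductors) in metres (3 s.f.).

ρ = 1.74 μΩ·cm = 1.74×10^-8 Ω·m
A = 3.64 mm² = 3.640e-06 m²
L_max = V_max·A/(2·ρI) = (6.9)(3.640e-06)/(2×1.74×10^-8×20) = 36.1 m

36.1 m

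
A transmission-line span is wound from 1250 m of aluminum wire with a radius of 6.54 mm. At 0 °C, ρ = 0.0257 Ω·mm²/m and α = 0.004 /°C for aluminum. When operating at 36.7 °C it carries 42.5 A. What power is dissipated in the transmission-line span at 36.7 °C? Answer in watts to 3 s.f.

ρ = 0.0257 Ω·mm²/m = 2.57×10^-8 Ω·m
A = πr² = π(6.5400e-03 m)² = 1.344e-04 m²
R₍0₎ = ρL/A = (2.57×10^-8)(1250)/(1.344e-04) = 0.2391 Ω
R₍36.7₎ = R₍0₎(1 + αΔT) = 0.2391 × (1 + 0.004×36.7) = 0.2742 Ω
P = I²R = (42.5)² × 0.2742 = 495 W

495 W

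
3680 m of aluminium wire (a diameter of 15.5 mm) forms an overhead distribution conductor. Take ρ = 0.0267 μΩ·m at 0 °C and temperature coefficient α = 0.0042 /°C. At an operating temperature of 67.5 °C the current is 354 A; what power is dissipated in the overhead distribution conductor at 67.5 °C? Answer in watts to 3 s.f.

ρ = 0.0267 μΩ·m = 2.67×10^-8 Ω·m
A = π(d/2)² = π(7.7500e-03 m)² = 1.887e-04 m²
R₍0₎ = ρL/A = (2.67×10^-8)(3680)/(1.887e-04) = 0.5207 Ω
R₍67.5₎ = R₍0₎(1 + αΔT) = 0.5207 × (1 + 0.0042×67.5) = 0.6683 Ω
P = I²R = (354)² × 0.6683 = 83800 W

83800 W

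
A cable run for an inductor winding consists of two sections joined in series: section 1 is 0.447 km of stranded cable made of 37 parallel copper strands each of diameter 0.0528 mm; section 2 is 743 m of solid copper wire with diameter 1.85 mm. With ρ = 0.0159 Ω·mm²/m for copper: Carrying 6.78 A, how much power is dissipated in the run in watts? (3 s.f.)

4230 W

ρ = 0.0159 Ω·mm²/m = 1.59×10^-8 Ω·m
Section 1: A_strand = π(2.6400e-05)² = 2.190e-09 m²; R₁ = ρL/(N·A_s) = (1.59×10^-8)(447)/(37×2.190e-09) = 87.73 Ω
Section 2: A = π(d/2)² = π(9.2500e-04 m)² = 2.688e-06 m²
R₂ = (1.59×10^-8)(743)/(2.688e-06) = 4.395 Ω
R = R₁ + R₂ = 92.12 Ω
P = I²R = (6.78)² × 92.12 = 4230 W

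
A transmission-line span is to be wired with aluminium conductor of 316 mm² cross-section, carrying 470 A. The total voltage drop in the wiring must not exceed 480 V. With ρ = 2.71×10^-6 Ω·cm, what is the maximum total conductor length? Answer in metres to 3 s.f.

ρ = 2.71×10^-6 Ω·cm = 2.71×10^-8 Ω·m
A = 316 mm² = 3.160e-04 m²
L_max = V_max·A/(1·ρI) = (480)(3.160e-04)/(2.71×10^-8×470) = 11900 m

11900 m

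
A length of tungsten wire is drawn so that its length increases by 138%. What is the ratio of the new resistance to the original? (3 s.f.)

5.66

k = 1 + 138/100 = 2.38; volume constant ⇒ A' = A/k, so R' = k²R.
Factor = 5.66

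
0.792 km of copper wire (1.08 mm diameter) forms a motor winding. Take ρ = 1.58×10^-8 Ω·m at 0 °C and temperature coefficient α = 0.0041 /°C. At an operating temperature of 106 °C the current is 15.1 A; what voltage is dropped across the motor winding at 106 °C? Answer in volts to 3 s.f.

A = π(d/2)² = π(5.4000e-04 m)² = 9.161e-07 m²
R₍0₎ = ρL/A = (1.58×10^-8)(792)/(9.161e-07) = 13.66 Ω
R₍106₎ = R₍0₎(1 + αΔT) = 13.66 × (1 + 0.0041×106) = 19.6 Ω
V = IR = 15.1 × 19.6 = 296 V

296 V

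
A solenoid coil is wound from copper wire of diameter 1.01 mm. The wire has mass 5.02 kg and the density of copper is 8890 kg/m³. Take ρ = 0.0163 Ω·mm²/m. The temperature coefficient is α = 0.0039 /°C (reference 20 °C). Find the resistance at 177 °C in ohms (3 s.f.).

23.1 Ω

ρ = 0.0163 Ω·mm²/m = 1.63×10^-8 Ω·m
A = π(d/2)² = π(5.0500e-04 m)² = 8.0118e-07 m²
L = m/(density·A) = 5.02/(8890×8.0118e-07) = 704.8 m
R = ρL/A = (1.63×10^-8)(704.8)/(8.0118e-07) = 14.34 Ω
R(177 °C) = 14.34 × (1 + 0.0039×157) = 23.1 Ω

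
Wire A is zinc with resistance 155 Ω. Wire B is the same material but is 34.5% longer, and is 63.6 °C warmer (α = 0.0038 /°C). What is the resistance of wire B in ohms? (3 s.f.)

R ∝ ρL/d² with ρ ∝ (1+αΔT), so R_B/R_A = (1 + 34.5/100) × (1 + 0.0038×63.6)
= 1.345 × 1.242 = 1.67
R_B = 1.67 × 155 = 259 Ω

259 Ω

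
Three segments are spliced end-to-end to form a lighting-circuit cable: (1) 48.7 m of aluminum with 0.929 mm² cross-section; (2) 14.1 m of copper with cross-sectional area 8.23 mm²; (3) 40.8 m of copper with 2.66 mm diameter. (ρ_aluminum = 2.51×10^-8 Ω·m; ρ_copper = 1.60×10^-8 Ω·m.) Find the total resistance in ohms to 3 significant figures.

Seg 1: A = 0.929 mm² = 9.290e-07 m²
R_1 = (2.51×10^-8)(48.7)/(9.290e-07) = 1.316 Ω
Seg 2: A = 8.23 mm² = 8.230e-06 m²
R_2 = (1.60×10^-8)(14.1)/(8.230e-06) = 0.02741 Ω
Seg 3: A = π(d/2)² = π(1.3300e-03 m)² = 5.557e-06 m²
R_3 = (1.60×10^-8)(40.8)/(5.557e-06) = 0.1175 Ω
R_total = R_1 + R_2 + R_3 = 1.46 Ω

1.46 Ω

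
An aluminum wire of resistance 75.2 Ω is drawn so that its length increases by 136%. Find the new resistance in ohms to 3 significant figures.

k = 1 + 136/100 = 2.36; volume constant ⇒ A' = A/k, so R' = k²R.
R' = 5.57 × 75.2 = 419 Ω

419 Ω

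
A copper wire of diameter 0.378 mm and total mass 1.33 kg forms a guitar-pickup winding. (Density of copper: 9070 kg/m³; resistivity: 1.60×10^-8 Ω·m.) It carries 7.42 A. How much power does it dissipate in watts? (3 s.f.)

A = π(d/2)² = π(1.8900e-04 m)² = 1.1222e-07 m²
L = m/(density·A) = 1.33/(9070×1.1222e-07) = 1307 m
R = ρL/A = (1.60×10^-8)(1307)/(1.1222e-07) = 186.3 Ω
P = I²R = (7.42)² × 186.3 = 10300 W

10300 W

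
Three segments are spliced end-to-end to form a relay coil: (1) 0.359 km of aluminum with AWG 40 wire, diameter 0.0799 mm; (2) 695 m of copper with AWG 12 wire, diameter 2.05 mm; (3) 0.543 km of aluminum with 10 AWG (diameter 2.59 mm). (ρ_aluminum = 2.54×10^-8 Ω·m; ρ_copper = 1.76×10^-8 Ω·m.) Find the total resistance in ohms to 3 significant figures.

1820 Ω

Seg 1: A = π(0.0799/2 mm)² = π(3.9950e-05 m)² = 5.014e-09 m²
R_1 = (2.54×10^-8)(359)/(5.014e-09) = 1819 Ω
Seg 2: A = π(2.05/2 mm)² = π(1.0250e-03 m)² = 3.301e-06 m²
R_2 = (1.76×10^-8)(695)/(3.301e-06) = 3.706 Ω
Seg 3: A = π(2.59/2 mm)² = π(1.2950e-03 m)² = 5.269e-06 m²
R_3 = (2.54×10^-8)(543)/(5.269e-06) = 2.618 Ω
R_total = R_1 + R_2 + R_3 = 1820 Ω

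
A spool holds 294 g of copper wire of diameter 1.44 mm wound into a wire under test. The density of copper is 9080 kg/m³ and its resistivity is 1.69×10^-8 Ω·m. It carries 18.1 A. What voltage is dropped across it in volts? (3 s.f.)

3.73 V

A = π(d/2)² = π(7.2000e-04 m)² = 1.6286e-06 m²
L = m/(density·A) = 0.294/(9080×1.6286e-06) = 19.88 m
R = ρL/A = (1.69×10^-8)(19.88)/(1.6286e-06) = 0.2063 Ω
V = IR = 18.1 × 0.2063 = 3.73 V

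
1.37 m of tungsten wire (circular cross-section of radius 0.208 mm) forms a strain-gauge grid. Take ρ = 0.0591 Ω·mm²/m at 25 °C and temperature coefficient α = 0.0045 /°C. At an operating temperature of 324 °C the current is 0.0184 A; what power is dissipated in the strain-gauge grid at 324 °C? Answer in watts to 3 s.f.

ρ = 0.0591 Ω·mm²/m = 5.91×10^-8 Ω·m
A = πr² = π(2.0800e-04 m)² = 1.359e-07 m²
R₍25₎ = ρL/A = (5.91×10^-8)(1.37)/(1.359e-07) = 0.5957 Ω
R₍324₎ = R₍25₎(1 + αΔT) = 0.5957 × (1 + 0.0045×299) = 1.397 Ω
P = I²R = (0.0184)² × 1.397 = 4.73×10^-4 W

4.73×10^-4 W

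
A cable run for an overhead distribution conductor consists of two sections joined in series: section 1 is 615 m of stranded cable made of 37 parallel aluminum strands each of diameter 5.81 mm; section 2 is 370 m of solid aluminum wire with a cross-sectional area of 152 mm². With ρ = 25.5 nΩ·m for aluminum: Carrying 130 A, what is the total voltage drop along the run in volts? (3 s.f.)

10.1 V

ρ = 25.5 nΩ·m = 2.55×10^-8 Ω·m
Section 1: A_strand = π(2.9050e-03)² = 2.651e-05 m²; R₁ = ρL/(N·A_s) = (2.55×10^-8)(615)/(37×2.651e-05) = 0.01599 Ω
Section 2: A = 152 mm² = 1.520e-04 m²
R₂ = (2.55×10^-8)(370)/(1.520e-04) = 0.06207 Ω
R = R₁ + R₂ = 0.07806 Ω
V = IR = 130 × 0.07806 = 10.1 V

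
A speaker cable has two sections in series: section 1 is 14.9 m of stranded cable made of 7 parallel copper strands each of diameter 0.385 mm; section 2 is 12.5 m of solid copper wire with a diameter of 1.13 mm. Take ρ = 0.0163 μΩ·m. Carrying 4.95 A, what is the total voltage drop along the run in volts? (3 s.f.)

2.48 V

ρ = 0.0163 μΩ·m = 1.63×10^-8 Ω·m
Section 1: A_strand = π(1.9250e-04)² = 1.164e-07 m²; R₁ = ρL/(N·A_s) = (1.63×10^-8)(14.9)/(7×1.164e-07) = 0.298 Ω
Section 2: A = π(d/2)² = π(5.6500e-04 m)² = 1.003e-06 m²
R₂ = (1.63×10^-8)(12.5)/(1.003e-06) = 0.2032 Ω
R = R₁ + R₂ = 0.5012 Ω
V = IR = 4.95 × 0.5012 = 2.48 V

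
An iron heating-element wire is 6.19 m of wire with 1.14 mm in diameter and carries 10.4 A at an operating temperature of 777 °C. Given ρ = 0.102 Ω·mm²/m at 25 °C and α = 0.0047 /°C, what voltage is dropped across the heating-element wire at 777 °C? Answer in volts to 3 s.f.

ρ = 0.102 Ω·mm²/m = 1.02×10^-7 Ω·m
A = π(d/2)² = π(5.7000e-04 m)² = 1.021e-06 m²
R₍25₎ = ρL/A = (1.02×10^-7)(6.19)/(1.021e-06) = 0.6186 Ω
R₍777₎ = R₍25₎(1 + αΔT) = 0.6186 × (1 + 0.0047×752) = 2.805 Ω
V = IR = 10.4 × 2.805 = 29.2 V

29.2 V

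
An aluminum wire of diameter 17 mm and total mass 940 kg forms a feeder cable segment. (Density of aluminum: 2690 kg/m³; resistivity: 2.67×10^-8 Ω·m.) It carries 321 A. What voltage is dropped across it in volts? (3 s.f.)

58.1 V

A = π(d/2)² = π(8.5000e-03 m)² = 2.2698e-04 m²
L = m/(density·A) = 940/(2690×2.2698e-04) = 1540 m
R = ρL/A = (2.67×10^-8)(1540)/(2.2698e-04) = 0.1811 Ω
V = IR = 321 × 0.1811 = 58.1 V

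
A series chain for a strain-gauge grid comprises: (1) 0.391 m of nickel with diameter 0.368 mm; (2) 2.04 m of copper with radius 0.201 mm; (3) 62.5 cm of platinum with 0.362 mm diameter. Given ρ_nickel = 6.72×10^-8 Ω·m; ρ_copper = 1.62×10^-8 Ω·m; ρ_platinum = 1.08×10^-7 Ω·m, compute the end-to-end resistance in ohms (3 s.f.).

Seg 1: A = π(d/2)² = π(1.8400e-04 m)² = 1.064e-07 m²
R_1 = (6.72×10^-8)(0.391)/(1.064e-07) = 0.247 Ω
Seg 2: A = πr² = π(2.0100e-04 m)² = 1.269e-07 m²
R_2 = (1.62×10^-8)(2.04)/(1.269e-07) = 0.2604 Ω
Seg 3: A = π(d/2)² = π(1.8100e-04 m)² = 1.029e-07 m²
R_3 = (1.08×10^-7)(0.625)/(1.029e-07) = 0.6558 Ω
R_total = R_1 + R_2 + R_3 = 1.16 Ω

1.16 Ω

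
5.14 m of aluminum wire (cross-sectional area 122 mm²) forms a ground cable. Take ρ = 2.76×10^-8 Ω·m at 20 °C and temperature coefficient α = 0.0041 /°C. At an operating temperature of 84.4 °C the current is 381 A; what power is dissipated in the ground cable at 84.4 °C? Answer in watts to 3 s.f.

A = 122 mm² = 1.220e-04 m²
R₍20₎ = ρL/A = (2.76×10^-8)(5.14)/(1.220e-04) = 0.001163 Ω
R₍84.4₎ = R₍20₎(1 + αΔT) = 0.001163 × (1 + 0.0041×64.4) = 0.00147 Ω
P = I²R = (381)² × 0.00147 = 213 W

213 W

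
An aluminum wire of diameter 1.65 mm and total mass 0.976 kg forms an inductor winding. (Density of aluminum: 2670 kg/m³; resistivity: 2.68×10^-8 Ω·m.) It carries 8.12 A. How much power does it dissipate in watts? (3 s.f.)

A = π(d/2)² = π(8.2500e-04 m)² = 2.1382e-06 m²
L = m/(density·A) = 0.976/(2670×2.1382e-06) = 171 m
R = ρL/A = (2.68×10^-8)(171)/(2.1382e-06) = 2.143 Ω
P = I²R = (8.12)² × 2.143 = 141 W

141 W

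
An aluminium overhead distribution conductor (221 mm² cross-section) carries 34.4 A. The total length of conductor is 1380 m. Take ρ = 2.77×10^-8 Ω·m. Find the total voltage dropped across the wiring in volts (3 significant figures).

5.95 V

A = 221 mm² = 2.210e-04 m²
R = ρL/A = (2.77×10^-8)(1380)/(2.210e-04) = 0.173 Ω
V = IR = 34.4 × 0.173 = 5.95 V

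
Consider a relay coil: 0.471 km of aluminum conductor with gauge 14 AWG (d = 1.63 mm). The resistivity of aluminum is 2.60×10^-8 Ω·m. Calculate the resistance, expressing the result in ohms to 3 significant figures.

5.87 Ω

A = π(1.63/2 mm)² = π(8.1500e-04 m)² = 2.087e-06 m²
R = ρL/A = (2.60×10^-8)(471 m)/(2.087e-06 m²) = 5.87 Ω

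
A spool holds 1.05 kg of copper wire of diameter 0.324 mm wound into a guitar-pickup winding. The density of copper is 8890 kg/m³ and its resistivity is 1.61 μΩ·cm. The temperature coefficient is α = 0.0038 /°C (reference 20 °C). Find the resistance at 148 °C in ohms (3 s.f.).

416 Ω

ρ = 1.61 μΩ·cm = 1.61×10^-8 Ω·m
A = π(d/2)² = π(1.6200e-04 m)² = 8.2448e-08 m²
L = m/(density·A) = 1.05/(8890×8.2448e-08) = 1433 m
R = ρL/A = (1.61×10^-8)(1433)/(8.2448e-08) = 279.7 Ω
R(148 °C) = 279.7 × (1 + 0.0038×128) = 416 Ω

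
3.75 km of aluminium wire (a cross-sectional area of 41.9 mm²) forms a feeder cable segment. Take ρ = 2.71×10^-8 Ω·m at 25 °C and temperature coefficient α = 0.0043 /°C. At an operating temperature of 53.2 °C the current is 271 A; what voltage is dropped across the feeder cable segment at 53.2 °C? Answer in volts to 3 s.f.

737 V

A = 41.9 mm² = 4.190e-05 m²
R₍25₎ = ρL/A = (2.71×10^-8)(3750)/(4.190e-05) = 2.425 Ω
R₍53.2₎ = R₍25₎(1 + αΔT) = 2.425 × (1 + 0.0043×28.2) = 2.72 Ω
V = IR = 271 × 2.72 = 737 V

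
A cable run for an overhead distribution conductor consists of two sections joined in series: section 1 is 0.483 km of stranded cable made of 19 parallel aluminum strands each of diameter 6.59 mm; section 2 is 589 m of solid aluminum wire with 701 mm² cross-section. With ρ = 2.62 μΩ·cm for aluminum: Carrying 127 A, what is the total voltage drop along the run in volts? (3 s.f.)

ρ = 2.62 μΩ·cm = 2.62×10^-8 Ω·m
Section 1: A_strand = π(3.2950e-03)² = 3.411e-05 m²; R₁ = ρL/(N·A_s) = (2.62×10^-8)(483)/(19×3.411e-05) = 0.01953 Ω
Section 2: A = 701 mm² = 7.010e-04 m²
R₂ = (2.62×10^-8)(589)/(7.010e-04) = 0.02201 Ω
R = R₁ + R₂ = 0.04154 Ω
V = IR = 127 × 0.04154 = 5.28 V

5.28 V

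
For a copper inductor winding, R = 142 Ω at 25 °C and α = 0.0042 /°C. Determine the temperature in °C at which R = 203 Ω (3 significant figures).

127 °C

R = R₀(1 + α(T − T₀)) ⇒ T = T₀ + (R/R₀ − 1)/α
T = 25 + (203/142 − 1)/0.0042 = 25 + (0.4296)/0.0042 = 127 °C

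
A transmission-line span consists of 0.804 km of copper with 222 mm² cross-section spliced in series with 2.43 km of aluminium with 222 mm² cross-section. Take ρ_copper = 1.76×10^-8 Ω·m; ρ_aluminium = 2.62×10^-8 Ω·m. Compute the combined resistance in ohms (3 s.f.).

Segment 1: A = 222 mm² = 2.220e-04 m²
R₁ = ρL/A = (1.76×10^-8)(804)/(2.220e-04) = 0.06374 Ω
R₂ = (2.62×10^-8)(2430)/(2.220e-04) = 0.2868 Ω
R = R₁ + R₂ = 0.351 Ω

0.351 Ω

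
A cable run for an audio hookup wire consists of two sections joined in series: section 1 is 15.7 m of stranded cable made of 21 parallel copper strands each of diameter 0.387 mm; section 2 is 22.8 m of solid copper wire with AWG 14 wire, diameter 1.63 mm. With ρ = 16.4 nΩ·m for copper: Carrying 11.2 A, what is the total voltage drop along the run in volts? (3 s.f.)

ρ = 16.4 nΩ·m = 1.64×10^-8 Ω·m
Section 1: A_strand = π(1.9350e-04)² = 1.176e-07 m²; R₁ = ρL/(N·A_s) = (1.64×10^-8)(15.7)/(21×1.176e-07) = 0.1042 Ω
Section 2: A = π(1.63/2 mm)² = π(8.1500e-04 m)² = 2.087e-06 m²
R₂ = (1.64×10^-8)(22.8)/(2.087e-06) = 0.1792 Ω
R = R₁ + R₂ = 0.2834 Ω
V = IR = 11.2 × 0.2834 = 3.17 V

3.17 V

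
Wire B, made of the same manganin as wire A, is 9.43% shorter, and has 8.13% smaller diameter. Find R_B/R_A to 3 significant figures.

1.07

R ∝ L/d², so R_B/R_A = (1 − 9.43/100) × (1 − 8.13/100)⁻²
= 0.9057 × 1.185 = 1.07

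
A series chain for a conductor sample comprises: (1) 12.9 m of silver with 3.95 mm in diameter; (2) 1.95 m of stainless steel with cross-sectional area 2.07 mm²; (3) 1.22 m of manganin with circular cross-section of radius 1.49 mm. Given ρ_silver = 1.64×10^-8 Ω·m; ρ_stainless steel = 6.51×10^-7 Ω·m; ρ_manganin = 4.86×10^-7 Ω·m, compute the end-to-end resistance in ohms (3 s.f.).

0.716 Ω

Seg 1: A = π(d/2)² = π(1.9750e-03 m)² = 1.225e-05 m²
R_1 = (1.64×10^-8)(12.9)/(1.225e-05) = 0.01726 Ω
Seg 2: A = 2.07 mm² = 2.070e-06 m²
R_2 = (6.51×10^-7)(1.95)/(2.070e-06) = 0.6133 Ω
Seg 3: A = πr² = π(1.4900e-03 m)² = 6.975e-06 m²
R_3 = (4.86×10^-7)(1.22)/(6.975e-06) = 0.08501 Ω
R_total = R_1 + R_2 + R_3 = 0.716 Ω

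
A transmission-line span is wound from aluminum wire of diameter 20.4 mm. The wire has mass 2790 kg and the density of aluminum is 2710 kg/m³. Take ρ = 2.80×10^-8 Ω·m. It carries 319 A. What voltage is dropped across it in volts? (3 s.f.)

A = π(d/2)² = π(1.0200e-02 m)² = 3.2685e-04 m²
L = m/(density·A) = 2790/(2710×3.2685e-04) = 3150 m
R = ρL/A = (2.80×10^-8)(3150)/(3.2685e-04) = 0.2698 Ω
V = IR = 319 × 0.2698 = 86.1 V

86.1 V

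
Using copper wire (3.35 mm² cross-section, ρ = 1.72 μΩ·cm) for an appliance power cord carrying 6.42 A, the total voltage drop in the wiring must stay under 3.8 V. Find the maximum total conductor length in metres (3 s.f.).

ρ = 1.72 μΩ·cm = 1.72×10^-8 Ω·m
A = 3.35 mm² = 3.350e-06 m²
L_max = V_max·A/(1·ρI) = (3.8)(3.350e-06)/(1.72×10^-8×6.42) = 115 m

115 m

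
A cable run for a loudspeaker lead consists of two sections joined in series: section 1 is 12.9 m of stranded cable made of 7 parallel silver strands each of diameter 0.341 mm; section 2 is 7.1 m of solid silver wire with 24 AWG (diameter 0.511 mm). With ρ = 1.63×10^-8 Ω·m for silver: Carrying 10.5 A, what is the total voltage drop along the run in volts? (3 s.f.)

Section 1: A_strand = π(1.7050e-04)² = 9.133e-08 m²; R₁ = ρL/(N·A_s) = (1.63×10^-8)(12.9)/(7×9.133e-08) = 0.3289 Ω
Section 2: A = π(0.511/2 mm)² = π(2.5550e-04 m)² = 2.051e-07 m²
R₂ = (1.63×10^-8)(7.1)/(2.051e-07) = 0.5643 Ω
R = R₁ + R₂ = 0.8932 Ω
V = IR = 10.5 × 0.8932 = 9.38 V

9.38 V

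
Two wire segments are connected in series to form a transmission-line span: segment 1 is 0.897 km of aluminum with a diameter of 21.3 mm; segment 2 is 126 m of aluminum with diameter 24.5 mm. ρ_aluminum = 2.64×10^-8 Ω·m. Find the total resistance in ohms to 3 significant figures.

Segment 1: A = π(d/2)² = π(1.0650e-02 m)² = 3.563e-04 m²
R₁ = ρL/A = (2.64×10^-8)(897)/(3.563e-04) = 0.06646 Ω
Segment 2: A = π(d/2)² = π(1.2250e-02 m)² = 4.714e-04 m²
R₂ = (2.64×10^-8)(126)/(4.714e-04) = 0.007056 Ω
R = R₁ + R₂ = 0.0735 Ω

0.0735 Ω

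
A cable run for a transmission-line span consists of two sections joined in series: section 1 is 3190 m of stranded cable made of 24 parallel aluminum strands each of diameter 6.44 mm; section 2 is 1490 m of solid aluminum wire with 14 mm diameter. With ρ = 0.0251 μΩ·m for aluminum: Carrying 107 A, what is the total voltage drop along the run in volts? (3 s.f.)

ρ = 0.0251 μΩ·m = 2.51×10^-8 Ω·m
Section 1: A_strand = π(3.2200e-03)² = 3.257e-05 m²; R₁ = ρL/(N·A_s) = (2.51×10^-8)(3190)/(24×3.257e-05) = 0.1024 Ω
Section 2: A = π(d/2)² = π(7.0000e-03 m)² = 1.539e-04 m²
R₂ = (2.51×10^-8)(1490)/(1.539e-04) = 0.2429 Ω
R = R₁ + R₂ = 0.3454 Ω
V = IR = 107 × 0.3454 = 37.0 V

37.0 V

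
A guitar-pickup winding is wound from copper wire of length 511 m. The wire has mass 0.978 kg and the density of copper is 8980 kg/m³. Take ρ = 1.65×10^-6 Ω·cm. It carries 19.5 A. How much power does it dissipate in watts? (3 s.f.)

15000 W

ρ = 1.65×10^-6 Ω·cm = 1.65×10^-8 Ω·m
A = m/(density·L) = 0.978/(8980×511) = 2.1313e-07 m²
R = ρL/A = (1.65×10^-8)(511)/(2.1313e-07) = 39.56 Ω
P = I²R = (19.5)² × 39.56 = 15000 W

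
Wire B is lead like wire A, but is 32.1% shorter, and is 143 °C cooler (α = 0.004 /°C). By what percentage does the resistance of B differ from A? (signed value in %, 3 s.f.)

R ∝ ρL/d² with ρ ∝ (1+αΔT), so R_B/R_A = (1 − 32.1/100) × (1 − 0.004×143)
= 0.679 × 0.428 = 0.2906
(R_B − R_A)/R_A = 0.2906 − 1 = -70.9%

-70.9%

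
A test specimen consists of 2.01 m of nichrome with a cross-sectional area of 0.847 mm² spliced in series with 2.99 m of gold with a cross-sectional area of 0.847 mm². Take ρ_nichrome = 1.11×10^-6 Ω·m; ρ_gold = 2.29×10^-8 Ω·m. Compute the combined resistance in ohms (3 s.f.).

Segment 1: A = 0.847 mm² = 8.470e-07 m²
R₁ = ρL/A = (1.11×10^-6)(2.01)/(8.470e-07) = 2.634 Ω
R₂ = (2.29×10^-8)(2.99)/(8.470e-07) = 0.08084 Ω
R = R₁ + R₂ = 2.71 Ω

2.71 Ω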